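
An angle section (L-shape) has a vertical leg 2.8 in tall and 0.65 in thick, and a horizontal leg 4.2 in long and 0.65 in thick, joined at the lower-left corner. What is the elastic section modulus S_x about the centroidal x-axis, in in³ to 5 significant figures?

Break the section into simple shapes (no overlaps), measuring from the bottom-left corner of the bounding box.
Vertical leg: 0.65 × 2.8, A = 1.82 in², y = 1.4 in, Ī = 1.189067 in⁴.
Horizontal leg (remainder): 3.55 × 0.65, A = 2.3075 in², y = 0.325 in, Ī = 0.08124323 in⁴.
Centroid: ȳ = ΣA·y / ΣA = 0.7990157 in.
Transfer each piece to the centroidal x-axis using Ī + A·d² with d = y − 0.7990157:
  vertical leg: d = 0.6009843 in → contributes +1.846418 in⁴
  horizontal leg (remainder): d = -0.4740157 in → contributes +0.5997175 in⁴
Total I = 2.446136 in⁴.
Extreme fibre distance c = 2.000984 in; S = I/c = 1.222466 in³.

S_x ≈ 1.2225 in³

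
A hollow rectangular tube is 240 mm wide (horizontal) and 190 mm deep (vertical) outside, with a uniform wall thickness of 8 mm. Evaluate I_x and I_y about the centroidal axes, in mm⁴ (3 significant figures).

Break the section into simple shapes (no overlaps), measuring from the bottom-left corner of the bounding box.
Outer rectangle: 240 × 190, A = 45 600 mm², y = 95 mm, Ī = 137 180 000 mm⁴.
Inner void (subtracted): 224 × 174, A = 38 976 mm², y = 95 mm, Ī = 98 336 448 mm⁴.
By symmetry the centroid is at mid-height, ȳ = 95 mm.
All pieces are centred on the centroidal x-axis, so I = ΣĪ (holes subtracted) = 38 843 552 mm⁴.
Repeating about the centroidal y-axis gives I_y = 55 908 352 mm⁴.

I_x ≈ 3.88 × 10⁷ mm⁴, I_y ≈ 5.59 × 10⁷ mm⁴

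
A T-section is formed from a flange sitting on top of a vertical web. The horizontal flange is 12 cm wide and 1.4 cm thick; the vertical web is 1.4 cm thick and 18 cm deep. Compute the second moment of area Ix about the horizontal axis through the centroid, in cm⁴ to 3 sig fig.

Split into non-overlapping primitives; take the origin at the lower-left of the bounding box.
Flange: 12 × 1.4, A = 16.8 cm², y = 18.7 cm, Ī = 2.744 cm⁴.
Web: 1.4 × 18, A = 25.2 cm², y = 9 cm, Ī = 680.4 cm⁴.
Centroid: ȳ = ΣA·y / ΣA = 12.88 cm.
Transfer each piece to the horizontal axis through the centroid using Ī + A·d² with d = y − 12.88:
  flange: d = 5.82 cm → contributes +571.8 cm⁴
  web: d = -3.88 cm → contributes +1059.8 cm⁴
Total I = 1631.6 cm⁴.

Ix ≈ 1630 cm⁴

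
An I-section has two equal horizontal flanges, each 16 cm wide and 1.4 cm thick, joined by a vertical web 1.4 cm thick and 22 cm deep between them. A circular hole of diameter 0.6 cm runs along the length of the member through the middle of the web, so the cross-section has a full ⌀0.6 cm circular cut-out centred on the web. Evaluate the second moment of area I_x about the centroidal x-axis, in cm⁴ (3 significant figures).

Break the section into simple shapes (no overlaps), measuring from the bottom-left corner of the bounding box.
Bottom flange: 16 × 1.4, A = 22.4 cm², y = 0.7 cm, Ī = 3.6587 cm⁴.
Web: 1.4 × 22, A = 30.8 cm², y = 12.4 cm, Ī = 1242.3 cm⁴.
Top flange: 16 × 1.4, A = 22.4 cm², y = 24.1 cm, Ī = 3.6587 cm⁴.
Hole (subtracted): ⌀0.6, A = 0.28274 cm², y = 12.4 cm, Ī = 0.0063617 cm⁴.
By symmetry the centroid is at mid-height, ȳ = 12.4 cm.
Transfer each piece to the centroidal x-axis using Ī + A·d² with d = y − 12.4:
  bottom flange: d = -11.7 cm → contributes +3 070 cm⁴
  web: d = 0 cm → contributes +1242.3 cm⁴
  top flange: d = 11.7 cm → contributes +3 070 cm⁴
  hole: d = 0 cm → contributes −0.0063617 cm⁴
Total I = 7382.2 cm⁴.

I_x ≈ 7380 cm⁴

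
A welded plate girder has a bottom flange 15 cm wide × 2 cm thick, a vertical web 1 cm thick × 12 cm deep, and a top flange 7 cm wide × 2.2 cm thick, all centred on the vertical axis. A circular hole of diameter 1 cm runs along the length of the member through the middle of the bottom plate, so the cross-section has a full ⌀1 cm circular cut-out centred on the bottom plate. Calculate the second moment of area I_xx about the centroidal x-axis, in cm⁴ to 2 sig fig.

Treat the section as a set of non-overlapping primitives; coordinates are from the bounding-box lower-left.
Bottom plate: 15 × 2, A = 30 cm², y = 1 cm, Ī = 10 cm⁴.
Web plate: 1 × 12, A = 12 cm², y = 8 cm, Ī = 144 cm⁴.
Top plate: 7 × 2.2, A = 15.4 cm², y = 15.1 cm, Ī = 6.211 cm⁴.
Hole (subtracted): ⌀1, A = 0.7854 cm², y = 1 cm, Ī = 0.04909 cm⁴.
Centroid: ȳ = ΣA·y / ΣA = 6.319 cm.
Transfer each piece to the centroidal x-axis using Ī + A·d² with d = y − 6.319:
  bottom plate: d = -5.319 cm → contributes +858.8 cm⁴
  web plate: d = 1.681 cm → contributes +177.9 cm⁴
  top plate: d = 8.781 cm → contributes +1 194 cm⁴
  hole: d = -5.319 cm → contributes −22.27 cm⁴
Total I = 2 208 cm⁴.

I_xx ≈ 2200 cm⁴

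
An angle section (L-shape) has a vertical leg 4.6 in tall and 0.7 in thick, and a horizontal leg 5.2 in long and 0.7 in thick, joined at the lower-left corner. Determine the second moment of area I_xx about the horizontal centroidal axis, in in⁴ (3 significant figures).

I_xx ≈ 11.9 in⁴

Treat the section as a set of non-overlapping primitives; coordinates are from the bounding-box lower-left.
Vertical leg: 0.7 × 4.6, A = 3.22 in², y = 2.3 in, Ī = 5.6779 in⁴.
Horizontal leg (remainder): 4.5 × 0.7, A = 3.15 in², y = 0.35 in, Ī = 0.12863 in⁴.
Centroid: ȳ = ΣA·y / ΣA = 1.3357 in.
Transfer each piece to the horizontal centroidal axis using Ī + A·d² with d = y − 1.3357:
  vertical leg: d = 0.96429 in → contributes +8.672 in⁴
  horizontal leg (remainder): d = -0.98571 in → contributes +3.1893 in⁴
Total I = 11.861 in⁴.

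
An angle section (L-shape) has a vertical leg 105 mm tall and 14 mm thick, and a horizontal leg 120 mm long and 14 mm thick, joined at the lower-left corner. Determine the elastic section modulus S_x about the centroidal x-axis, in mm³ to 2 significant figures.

Split into non-overlapping primitives; take the origin at the lower-left of the bounding box.
Vertical leg: 14 × 105, A = 1 470 mm², y = 52.5 mm, Ī = 1 350 563 mm⁴.
Horizontal leg (remainder): 106 × 14, A = 1 484 mm², y = 7 mm, Ī = 24 239 mm⁴.
Centroid: ȳ = ΣA·y / ΣA = 29.64 mm.
Transfer each piece to the centroidal x-axis using Ī + A·d² with d = y − 29.64:
  vertical leg: d = 22.86 mm → contributes +2 118 608 mm⁴
  horizontal leg (remainder): d = -22.64 mm → contributes +785 038 mm⁴
Total I = 2 903 646 mm⁴.
Extreme fibre distance c = 75.36 mm; S = I/c = 38 531 mm³.

S_x ≈ 3.9 × 10⁴ mm³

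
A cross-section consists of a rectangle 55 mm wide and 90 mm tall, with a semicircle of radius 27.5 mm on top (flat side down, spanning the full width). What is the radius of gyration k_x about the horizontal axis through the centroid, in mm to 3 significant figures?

Break the section into simple shapes (no overlaps), measuring from the bottom-left corner of the bounding box.
Rectangular body: 55 × 90, A = 4 950 mm², y = 45 mm, Ī = 3 341 250 mm⁴.
Semicircular cap: semicircle r = 27.5, A = 1187.9 mm², y = 101.67 mm, Ī = 62 772 mm⁴.
Centroid: ȳ = ΣA·y / ΣA = 55.968 mm.
Transfer each piece to the horizontal axis through the centroid using Ī + A·d² with d = y − 55.968:
  rectangular body: d = -10.968 mm → contributes +3 936 722 mm⁴
  semicircular cap: d = 45.703 mm → contributes +2 544 083 mm⁴
Total I = 6 480 805 mm⁴.
Radius of gyration: k = √(I/A) = √(6 480 805 / 6137.9) = 32.494 mm.

k_x ≈ 32.5 mm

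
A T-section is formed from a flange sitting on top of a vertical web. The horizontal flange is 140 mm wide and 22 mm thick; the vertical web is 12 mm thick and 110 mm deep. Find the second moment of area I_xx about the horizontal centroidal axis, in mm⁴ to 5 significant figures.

Decompose the section into non-overlapping parts with the origin at the bottom-left of its bounding rectangle.
Flange: 140 × 22, A = 3 080 mm², y = 121 mm, Ī = 124226.7 mm⁴.
Web: 12 × 110, A = 1 320 mm², y = 55 mm, Ī = 1 331 000 mm⁴.
Centroid: ȳ = ΣA·y / ΣA = 101.2 mm.
Transfer each piece to the horizontal centroidal axis using Ī + A·d² with d = y − 101.2:
  flange: d = 19.8 mm → contributes +1 331 710 mm⁴
  web: d = -46.2 mm → contributes +4 148 461 mm⁴
Total I = 5 480 171 mm⁴.

I_xx ≈ 5.4802 × 10⁶ mm⁴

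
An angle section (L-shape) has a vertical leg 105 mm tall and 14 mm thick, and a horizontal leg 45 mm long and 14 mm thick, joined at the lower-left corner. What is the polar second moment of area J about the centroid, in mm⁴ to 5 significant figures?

Break the section into simple shapes (no overlaps), measuring from the bottom-left corner of the bounding box.
Vertical leg: 14 × 105, A = 1 470 mm², y = 52.5 mm, Ī = 1 350 563 mm⁴.
Horizontal leg (remainder): 31 × 14, A = 434 mm², y = 7 mm, Ī = 7088.667 mm⁴.
Centroid: ȳ = ΣA·y / ΣA = 42.12868 mm.
Transfer each piece to the centroidal x-axis using Ī + A·d² with d = y − 42.12868:
  vertical leg: d = 10.37132 mm → contributes +1 508 682 mm⁴
  horizontal leg (remainder): d = -35.12868 mm → contributes +542 655 mm⁴
Total I = 2 051 337 mm⁴.
For the y-axis: x̄ = 12.12868 mm.
Repeating about the centroidal y-axis gives I_y = 228397.1 mm⁴.
Polar second moment: J = I_x + I_y = 2 279 734 mm⁴.

J ≈ 2.2797 × 10⁶ mm⁴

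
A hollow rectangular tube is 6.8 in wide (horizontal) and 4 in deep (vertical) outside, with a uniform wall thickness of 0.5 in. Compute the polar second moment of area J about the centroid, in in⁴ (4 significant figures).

Treat the section as a set of non-overlapping primitives; coordinates are from the bounding-box lower-left.
Outer rectangle: 6.8 × 4, A = 27.2 in², y = 2 in, Ī = 36.2667 in⁴.
Inner void (subtracted): 5.8 × 3, A = 17.4 in², y = 2 in, Ī = 13.05 in⁴.
By symmetry the centroid is at mid-height, ȳ = 2 in.
All pieces are centred on the centroidal x-axis, so I = ΣĪ (holes subtracted) = 23.2167 in⁴.
Repeating about the centroidal y-axis gives I_y = 56.0327 in⁴.
Polar second moment: J = I_x + I_y = 79.2493 in⁴.

J ≈ 79.25 in⁴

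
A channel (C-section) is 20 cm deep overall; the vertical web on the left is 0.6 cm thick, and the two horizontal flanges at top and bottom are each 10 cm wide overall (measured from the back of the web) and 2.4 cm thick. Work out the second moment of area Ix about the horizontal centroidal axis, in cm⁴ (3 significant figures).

Ix ≈ 3920 cm⁴

Split into non-overlapping primitives; take the origin at the lower-left of the bounding box.
Web: 0.6 × 20, A = 12 cm², y = 10 cm, Ī = 400 cm⁴.
Top flange (beyond web): 9.4 × 2.4, A = 22.56 cm², y = 18.8 cm, Ī = 10.829 cm⁴.
Bottom flange (beyond web): 9.4 × 2.4, A = 22.56 cm², y = 1.2 cm, Ī = 10.829 cm⁴.
By symmetry the centroid is at mid-height, ȳ = 10 cm.
Transfer each piece to the horizontal centroidal axis using Ī + A·d² with d = y − 10:
  web: d = 0 cm → contributes +400 cm⁴
  top flange (beyond web): d = 8.8 cm → contributes +1757.9 cm⁴
  bottom flange (beyond web): d = -8.8 cm → contributes +1757.9 cm⁴
Total I = 3915.8 cm⁴.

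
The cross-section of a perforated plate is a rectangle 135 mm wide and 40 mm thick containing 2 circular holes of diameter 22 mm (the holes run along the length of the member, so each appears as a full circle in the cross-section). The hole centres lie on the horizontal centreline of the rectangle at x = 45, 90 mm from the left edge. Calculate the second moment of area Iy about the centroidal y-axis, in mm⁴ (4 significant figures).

Split into non-overlapping primitives; take the origin at the lower-left of the bounding box.
Plate: 135 × 40, A = 5 400 mm², x = 67.5 mm, Ī = 8 201 250 mm⁴.
Hole 1 (subtracted): ⌀22, A = 380.133 mm², x = 45 mm, Ī = 11 499 mm⁴.
Hole 2 (subtracted): ⌀22, A = 380.133 mm², x = 90 mm, Ī = 11 499 mm⁴.
By symmetry the centroid is at mid-width, x̄ = 67.5 mm.
Transfer each piece to the centroidal y-axis using Ī + A·d² with d = x − 67.5:
  plate: d = 0 mm → contributes +8 201 250 mm⁴
  hole 1: d = -22.5 mm → contributes −203 941 mm⁴
  hole 2: d = 22.5 mm → contributes −203 941 mm⁴
Total I = 7 793 368 mm⁴.

Iy ≈ 7.793 × 10⁶ mm⁴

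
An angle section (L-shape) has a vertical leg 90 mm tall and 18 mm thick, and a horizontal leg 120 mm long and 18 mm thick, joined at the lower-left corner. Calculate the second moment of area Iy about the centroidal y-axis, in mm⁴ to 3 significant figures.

Iy ≈ 4.73 × 10⁶ mm⁴

Split into non-overlapping primitives; take the origin at the lower-left of the bounding box.
Vertical leg: 18 × 90, A = 1 620 mm², x = 9 mm, Ī = 43 740 mm⁴.
Horizontal leg (remainder): 102 × 18, A = 1 836 mm², x = 69 mm, Ī = 1 591 812 mm⁴.
Centroid: x̄ = ΣA·x / ΣA = 40.875 mm.
Transfer each piece to the centroidal y-axis using Ī + A·d² with d = x − 40.875:
  vertical leg: d = -31.875 mm → contributes +1 689 685 mm⁴
  horizontal leg (remainder): d = 28.125 mm → contributes +3 044 117 mm⁴
Total I = 4 733 802 mm⁴.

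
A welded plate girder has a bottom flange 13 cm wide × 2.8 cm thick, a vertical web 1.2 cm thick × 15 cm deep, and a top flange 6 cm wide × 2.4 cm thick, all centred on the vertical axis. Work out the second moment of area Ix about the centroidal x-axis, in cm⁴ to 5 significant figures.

Ix ≈ 3767.6 cm⁴

Treat the section as a set of non-overlapping primitives; coordinates are from the bounding-box lower-left.
Bottom plate: 13 × 2.8, A = 36.4 cm², y = 1.4 cm, Ī = 23.78133 cm⁴.
Web plate: 1.2 × 15, A = 18 cm², y = 10.3 cm, Ī = 337.5 cm⁴.
Top plate: 6 × 2.4, A = 14.4 cm², y = 19 cm, Ī = 6.912 cm⁴.
Centroid: ȳ = ΣA·y / ΣA = 7.412209 cm.
Transfer each piece to the centroidal x-axis using Ī + A·d² with d = y − 7.412209:
  bottom plate: d = -6.012209 cm → contributes +1339.52 cm⁴
  web plate: d = 2.887791 cm → contributes +487.608 cm⁴
  top plate: d = 11.58779 cm → contributes +1940.499 cm⁴
Total I = 3767.627 cm⁴.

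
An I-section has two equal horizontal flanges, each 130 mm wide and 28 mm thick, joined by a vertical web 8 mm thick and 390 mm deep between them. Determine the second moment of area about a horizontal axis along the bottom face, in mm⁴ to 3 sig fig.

Treat the section as a set of non-overlapping primitives; coordinates are from the bounding-box lower-left.
Bottom flange: 130 × 28, A = 3 640 mm², y = 14 mm, Ī = 237 813 mm⁴.
Web: 8 × 390, A = 3 120 mm², y = 223 mm, Ī = 39 546 000 mm⁴.
Top flange: 130 × 28, A = 3 640 mm², y = 432 mm, Ī = 237 813 mm⁴.
Transfer each piece to the bottom edge using Ī + A·d² with d = y − 0:
  bottom flange: d = 14 mm → contributes +951 253 mm⁴
  web: d = 223 mm → contributes +194 700 480 mm⁴
  top flange: d = 432 mm → contributes +679 549 173 mm⁴
Total I = 875 200 907 mm⁴.

I_base ≈ 8.75 × 10⁸ mm⁴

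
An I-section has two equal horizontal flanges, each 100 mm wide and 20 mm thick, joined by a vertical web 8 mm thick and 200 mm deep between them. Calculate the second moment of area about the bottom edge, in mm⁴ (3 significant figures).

I_base ≈ 1.35 × 10⁸ mm⁴

Decompose the section into non-overlapping parts with the origin at the bottom-left of its bounding rectangle.
Bottom flange: 100 × 20, A = 2 000 mm², y = 10 mm, Ī = 66 667 mm⁴.
Web: 8 × 200, A = 1 600 mm², y = 120 mm, Ī = 5 333 333 mm⁴.
Top flange: 100 × 20, A = 2 000 mm², y = 230 mm, Ī = 66 667 mm⁴.
Transfer each piece to the bottom edge using Ī + A·d² with d = y − 0:
  bottom flange: d = 10 mm → contributes +266 667 mm⁴
  web: d = 120 mm → contributes +28 373 333 mm⁴
  top flange: d = 230 mm → contributes +105 866 667 mm⁴
Total I = 134 506 667 mm⁴.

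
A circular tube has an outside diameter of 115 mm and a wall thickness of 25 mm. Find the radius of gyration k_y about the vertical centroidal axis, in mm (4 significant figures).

Decompose the section into non-overlapping parts with the origin at the bottom-left of its bounding rectangle.
Outer circle: ⌀115, A = 10386.9 mm², x = 57.5 mm, Ī = 8 585 414 mm⁴.
Bore (subtracted): ⌀65, A = 3318.31 mm², x = 57.5 mm, Ī = 876 241 mm⁴.
By symmetry the centroid is at mid-width, x̄ = 57.5 mm.
All pieces are centred on the vertical centroidal axis, so I = ΣĪ (holes subtracted) = 7 709 174 mm⁴.
Radius of gyration: k = √(I/A) = √(7 709 174 / 7068.58) = 33.0246 mm.

k_y ≈ 33.02 mm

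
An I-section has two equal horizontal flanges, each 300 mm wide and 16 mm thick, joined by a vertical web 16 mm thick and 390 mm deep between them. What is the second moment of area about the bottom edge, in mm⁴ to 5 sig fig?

Treat the section as a set of non-overlapping primitives; coordinates are from the bounding-box lower-left.
Bottom flange: 300 × 16, A = 4 800 mm², y = 8 mm, Ī = 102 400 mm⁴.
Web: 16 × 390, A = 6 240 mm², y = 211 mm, Ī = 79 092 000 mm⁴.
Top flange: 300 × 16, A = 4 800 mm², y = 414 mm, Ī = 102 400 mm⁴.
Transfer each piece to the bottom edge using Ī + A·d² with d = y − 0:
  bottom flange: d = 8 mm → contributes +409 600 mm⁴
  web: d = 211 mm → contributes +356 903 040 mm⁴
  top flange: d = 414 mm → contributes +822 803 200 mm⁴
Total I = 1 180 115 840 mm⁴.

I_base ≈ 1.1801 × 10⁹ mm⁴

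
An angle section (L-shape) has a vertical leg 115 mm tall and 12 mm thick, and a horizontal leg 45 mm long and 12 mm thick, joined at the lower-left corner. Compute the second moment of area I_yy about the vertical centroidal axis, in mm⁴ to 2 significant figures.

Decompose the section into non-overlapping parts with the origin at the bottom-left of its bounding rectangle.
Vertical leg: 12 × 115, A = 1 380 mm², x = 6 mm, Ī = 16 560 mm⁴.
Horizontal leg (remainder): 33 × 12, A = 396 mm², x = 28.5 mm, Ī = 35 937 mm⁴.
Centroid: x̄ = ΣA·x / ΣA = 11.02 mm.
Transfer each piece to the vertical centroidal axis using Ī + A·d² with d = x − 11.02:
  vertical leg: d = -5.017 mm → contributes +51 294 mm⁴
  horizontal leg (remainder): d = 17.48 mm → contributes +156 978 mm⁴
Total I = 208 271 mm⁴.

I_yy ≈ 2.1 × 10⁵ mm⁴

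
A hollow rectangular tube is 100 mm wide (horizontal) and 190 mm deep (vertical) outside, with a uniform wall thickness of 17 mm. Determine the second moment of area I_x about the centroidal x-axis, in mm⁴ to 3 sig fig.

I_x ≈ 3.63 × 10⁷ mm⁴

Break the section into simple shapes (no overlaps), measuring from the bottom-left corner of the bounding box.
Outer rectangle: 100 × 190, A = 19 000 mm², y = 95 mm, Ī = 57 158 333 mm⁴.
Inner void (subtracted): 66 × 156, A = 10 296 mm², y = 95 mm, Ī = 20 880 288 mm⁴.
By symmetry the centroid is at mid-height, ȳ = 95 mm.
All pieces are centred on the centroidal x-axis, so I = ΣĪ (holes subtracted) = 36 278 045 mm⁴.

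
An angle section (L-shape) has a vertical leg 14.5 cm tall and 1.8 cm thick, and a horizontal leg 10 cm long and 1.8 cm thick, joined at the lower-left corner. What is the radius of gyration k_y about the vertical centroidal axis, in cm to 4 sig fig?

k_y ≈ 2.822 cm

Break the section into simple shapes (no overlaps), measuring from the bottom-left corner of the bounding box.
Vertical leg: 1.8 × 14.5, A = 26.1 cm², x = 0.9 cm, Ī = 7.047 cm⁴.
Horizontal leg (remainder): 8.2 × 1.8, A = 14.76 cm², x = 5.9 cm, Ī = 82.7052 cm⁴.
Centroid: x̄ = ΣA·x / ΣA = 2.70617 cm.
Transfer each piece to the vertical centroidal axis using Ī + A·d² with d = x − 2.70617:
  vertical leg: d = -1.80617 cm → contributes +92.1915 cm⁴
  horizontal leg (remainder): d = 3.19383 cm → contributes +233.266 cm⁴
Total I = 325.457 cm⁴.
Radius of gyration: k = √(I/A) = √(325.457 / 40.86) = 2.82226 cm.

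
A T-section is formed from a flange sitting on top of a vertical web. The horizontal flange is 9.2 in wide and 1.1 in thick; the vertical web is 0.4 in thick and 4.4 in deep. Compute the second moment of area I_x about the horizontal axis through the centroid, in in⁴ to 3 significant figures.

I_x ≈ 15.2 in⁴

Treat the section as a set of non-overlapping primitives; coordinates are from the bounding-box lower-left.
Flange: 9.2 × 1.1, A = 10.12 in², y = 4.95 in, Ī = 1.0204 in⁴.
Web: 0.4 × 4.4, A = 1.76 in², y = 2.2 in, Ī = 2.8395 in⁴.
Centroid: ȳ = ΣA·y / ΣA = 4.5426 in.
Transfer each piece to the horizontal axis through the centroid using Ī + A·d² with d = y − 4.5426:
  flange: d = 0.40741 in → contributes +2.7002 in⁴
  web: d = -2.3426 in → contributes +12.498 in⁴
Total I = 15.198 in⁴.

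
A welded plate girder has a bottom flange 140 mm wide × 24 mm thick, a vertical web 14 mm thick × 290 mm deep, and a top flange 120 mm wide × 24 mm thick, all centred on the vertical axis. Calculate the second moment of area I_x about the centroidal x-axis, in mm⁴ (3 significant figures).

Decompose the section into non-overlapping parts with the origin at the bottom-left of its bounding rectangle.
Bottom plate: 140 × 24, A = 3 360 mm², y = 12 mm, Ī = 161 280 mm⁴.
Web plate: 14 × 290, A = 4 060 mm², y = 169 mm, Ī = 28 453 833 mm⁴.
Top plate: 120 × 24, A = 2 880 mm², y = 326 mm, Ī = 138 240 mm⁴.
Centroid: ȳ = ΣA·y / ΣA = 161.68 mm.
Transfer each piece to the centroidal x-axis using Ī + A·d² with d = y − 161.68:
  bottom plate: d = -149.68 mm → contributes +75 442 580 mm⁴
  web plate: d = 7.3165 mm → contributes +28 671 170 mm⁴
  top plate: d = 164.32 mm → contributes +77 897 992 mm⁴
Total I = 182 011 742 mm⁴.

I_x ≈ 1.82 × 10⁸ mm⁴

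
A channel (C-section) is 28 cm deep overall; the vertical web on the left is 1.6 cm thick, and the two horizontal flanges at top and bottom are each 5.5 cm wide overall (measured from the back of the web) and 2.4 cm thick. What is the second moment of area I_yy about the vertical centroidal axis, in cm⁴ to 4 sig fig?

I_yy ≈ 133.1 cm⁴

Treat the section as a set of non-overlapping primitives; coordinates are from the bounding-box lower-left.
Web: 1.6 × 28, A = 44.8 cm², x = 0.8 cm, Ī = 9.55733 cm⁴.
Top flange (beyond web): 3.9 × 2.4, A = 9.36 cm², x = 3.55 cm, Ī = 11.8638 cm⁴.
Bottom flange (beyond web): 3.9 × 2.4, A = 9.36 cm², x = 3.55 cm, Ī = 11.8638 cm⁴.
Centroid: x̄ = ΣA·x / ΣA = 1.61045 cm.
Transfer each piece to the vertical centroidal axis using Ī + A·d² with d = x − 1.61045:
  web: d = -0.810453 cm → contributes +38.9835 cm⁴
  top flange (beyond web): d = 1.93955 cm → contributes +47.0746 cm⁴
  bottom flange (beyond web): d = 1.93955 cm → contributes +47.0746 cm⁴
Total I = 133.133 cm⁴.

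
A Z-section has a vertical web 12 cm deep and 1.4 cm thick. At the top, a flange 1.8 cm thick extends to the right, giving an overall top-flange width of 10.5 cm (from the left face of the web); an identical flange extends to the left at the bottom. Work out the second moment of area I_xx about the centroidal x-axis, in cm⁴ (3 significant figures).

I_xx ≈ 1060 cm⁴

Decompose the section into non-overlapping parts with the origin at the bottom-left of its bounding rectangle.
Web: 1.4 × 12, A = 16.8 cm², y = 6 cm, Ī = 201.6 cm⁴.
Top flange (beyond web): 9.1 × 1.8, A = 16.38 cm², y = 11.1 cm, Ī = 4.4226 cm⁴.
Bottom flange (beyond web): 9.1 × 1.8, A = 16.38 cm², y = 0.9 cm, Ī = 4.4226 cm⁴.
Centroid: ȳ = ΣA·y / ΣA = 6 cm.
Transfer each piece to the centroidal x-axis using Ī + A·d² with d = y − 6:
  web: d = 0 cm → contributes +201.6 cm⁴
  top flange (beyond web): d = 5.1 cm → contributes +430.47 cm⁴
  bottom flange (beyond web): d = -5.1 cm → contributes +430.47 cm⁴
Total I = 1062.5 cm⁴.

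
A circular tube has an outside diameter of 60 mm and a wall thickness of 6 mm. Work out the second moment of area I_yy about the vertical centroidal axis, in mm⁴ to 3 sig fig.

Split into non-overlapping primitives; take the origin at the lower-left of the bounding box.
Outer circle: ⌀60, A = 2827.4 mm², x = 30 mm, Ī = 636 173 mm⁴.
Bore (subtracted): ⌀48, A = 1809.6 mm², x = 30 mm, Ī = 260 576 mm⁴.
By symmetry the centroid is at mid-width, x̄ = 30 mm.
All pieces are centred on the vertical centroidal axis, so I = ΣĪ (holes subtracted) = 375 596 mm⁴.

I_yy ≈ 3.76 × 10⁵ mm⁴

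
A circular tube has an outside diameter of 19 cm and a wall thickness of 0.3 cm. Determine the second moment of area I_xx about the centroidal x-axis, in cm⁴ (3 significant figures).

Decompose the section into non-overlapping parts with the origin at the bottom-left of its bounding rectangle.
Outer circle: ⌀19, A = 283.53 cm², y = 9.5 cm, Ī = 6397.1 cm⁴.
Bore (subtracted): ⌀18.4, A = 265.9 cm², y = 9.5 cm, Ī = 5626.5 cm⁴.
By symmetry the centroid is at mid-height, ȳ = 9.5 cm.
All pieces are centred on the centroidal x-axis, so I = ΣĪ (holes subtracted) = 770.58 cm⁴.

I_xx ≈ 771 cm⁴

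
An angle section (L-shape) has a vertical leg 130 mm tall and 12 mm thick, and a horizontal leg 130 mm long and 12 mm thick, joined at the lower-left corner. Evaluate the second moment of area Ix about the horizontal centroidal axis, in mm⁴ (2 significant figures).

Split into non-overlapping primitives; take the origin at the lower-left of the bounding box.
Vertical leg: 12 × 130, A = 1 560 mm², y = 65 mm, Ī = 2 197 000 mm⁴.
Horizontal leg (remainder): 118 × 12, A = 1 416 mm², y = 6 mm, Ī = 16 992 mm⁴.
Centroid: ȳ = ΣA·y / ΣA = 36.93 mm.
Transfer each piece to the horizontal centroidal axis using Ī + A·d² with d = y − 36.93:
  vertical leg: d = 28.07 mm → contributes +3 426 389 mm⁴
  horizontal leg (remainder): d = -30.93 mm → contributes +1 371 403 mm⁴
Total I = 4 797 792 mm⁴.

Ix ≈ 4.8 × 10⁶ mm⁴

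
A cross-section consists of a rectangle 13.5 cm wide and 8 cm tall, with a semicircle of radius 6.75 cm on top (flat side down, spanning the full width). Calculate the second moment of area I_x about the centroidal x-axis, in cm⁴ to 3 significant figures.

I_x ≈ 2830 cm⁴

Split into non-overlapping primitives; take the origin at the lower-left of the bounding box.
Rectangular body: 13.5 × 8, A = 108 cm², y = 4 cm, Ī = 576 cm⁴.
Semicircular cap: semicircle r = 6.75, A = 71.569 cm², y = 10.865 cm, Ī = 227.85 cm⁴.
Centroid: ȳ = ΣA·y / ΣA = 6.736 cm.
Transfer each piece to the centroidal x-axis using Ī + A·d² with d = y − 6.736:
  rectangular body: d = -2.736 cm → contributes +1384.5 cm⁴
  semicircular cap: d = 4.1288 cm → contributes +1447.9 cm⁴
Total I = 2832.3 cm⁴.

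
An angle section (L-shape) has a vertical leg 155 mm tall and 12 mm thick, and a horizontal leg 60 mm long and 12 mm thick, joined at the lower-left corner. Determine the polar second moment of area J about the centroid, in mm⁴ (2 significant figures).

Split into non-overlapping primitives; take the origin at the lower-left of the bounding box.
Vertical leg: 12 × 155, A = 1 860 mm², y = 77.5 mm, Ī = 3 723 875 mm⁴.
Horizontal leg (remainder): 48 × 12, A = 576 mm², y = 6 mm, Ī = 6 912 mm⁴.
Centroid: ȳ = ΣA·y / ΣA = 60.59 mm.
Transfer each piece to the centroidal x-axis using Ī + A·d² with d = y − 60.59:
  vertical leg: d = 16.91 mm → contributes +4 255 512 mm⁴
  horizontal leg (remainder): d = -54.59 mm → contributes +1 723 657 mm⁴
Total I = 5 979 170 mm⁴.
For the y-axis: x̄ = 13.09 mm.
Repeating about the centroidal y-axis gives I_y = 528 735 mm⁴.
Polar second moment: J = I_x + I_y = 6 507 904 mm⁴.

J ≈ 6.5 × 10⁶ mm⁴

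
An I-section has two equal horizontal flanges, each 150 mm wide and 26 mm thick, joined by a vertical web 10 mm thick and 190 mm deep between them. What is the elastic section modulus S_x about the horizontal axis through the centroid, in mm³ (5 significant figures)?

Treat the section as a set of non-overlapping primitives; coordinates are from the bounding-box lower-left.
Bottom flange: 150 × 26, A = 3 900 mm², y = 13 mm, Ī = 219 700 mm⁴.
Web: 10 × 190, A = 1 900 mm², y = 121 mm, Ī = 5 715 833 mm⁴.
Top flange: 150 × 26, A = 3 900 mm², y = 229 mm, Ī = 219 700 mm⁴.
By symmetry the centroid is at mid-height, ȳ = 121 mm.
Transfer each piece to the horizontal axis through the centroid using Ī + A·d² with d = y − 121:
  bottom flange: d = -108 mm → contributes +45 709 300 mm⁴
  web: d = 0 mm → contributes +5 715 833 mm⁴
  top flange: d = 108 mm → contributes +45 709 300 mm⁴
Total I = 97 134 433 mm⁴.
Extreme fibre distance c = 121 mm; S = I/c = 802763.9 mm³.

S_x ≈ 8.0276 × 10⁵ mm³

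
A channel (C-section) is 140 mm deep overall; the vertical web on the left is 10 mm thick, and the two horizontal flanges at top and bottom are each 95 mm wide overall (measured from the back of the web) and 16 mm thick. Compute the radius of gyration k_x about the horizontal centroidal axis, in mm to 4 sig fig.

Decompose the section into non-overlapping parts with the origin at the bottom-left of its bounding rectangle.
Web: 10 × 140, A = 1 400 mm², y = 70 mm, Ī = 2 286 667 mm⁴.
Top flange (beyond web): 85 × 16, A = 1 360 mm², y = 132 mm, Ī = 29013.3 mm⁴.
Bottom flange (beyond web): 85 × 16, A = 1 360 mm², y = 8 mm, Ī = 29013.3 mm⁴.
By symmetry the centroid is at mid-height, ȳ = 70 mm.
Transfer each piece to the horizontal centroidal axis using Ī + A·d² with d = y − 70:
  web: d = 0 mm → contributes +2 286 667 mm⁴
  top flange (beyond web): d = 62 mm → contributes +5 256 853 mm⁴
  bottom flange (beyond web): d = -62 mm → contributes +5 256 853 mm⁴
Total I = 12 800 373 mm⁴.
Radius of gyration: k = √(I/A) = √(12 800 373 / 4 120) = 55.7395 mm.

k_x ≈ 55.74 mm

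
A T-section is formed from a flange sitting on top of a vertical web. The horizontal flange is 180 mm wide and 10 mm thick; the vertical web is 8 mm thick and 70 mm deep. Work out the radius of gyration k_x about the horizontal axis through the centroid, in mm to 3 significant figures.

k_x ≈ 19.8 mm

Decompose the section into non-overlapping parts with the origin at the bottom-left of its bounding rectangle.
Flange: 180 × 10, A = 1 800 mm², y = 75 mm, Ī = 15 000 mm⁴.
Web: 8 × 70, A = 560 mm², y = 35 mm, Ī = 228 667 mm⁴.
Centroid: ȳ = ΣA·y / ΣA = 65.508 mm.
Transfer each piece to the horizontal axis through the centroid using Ī + A·d² with d = y − 65.508:
  flange: d = 9.4915 mm → contributes +177 160 mm⁴
  web: d = -30.508 mm → contributes +749 896 mm⁴
Total I = 927 056 mm⁴.
Radius of gyration: k = √(I/A) = √(927 056 / 2 360) = 19.82 mm.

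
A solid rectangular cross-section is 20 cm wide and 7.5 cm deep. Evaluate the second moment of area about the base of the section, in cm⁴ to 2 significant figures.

The section: 20 × 7.5, A = 150 cm², y = 3.75 cm, Ī = 703.1 cm⁴.
Transfer it to the base of the section using Ī + A·d² with d = y − 0:
  the section: d = 3.75 cm → contributes +2 813 cm⁴
Total I = 2 813 cm⁴.

I_base ≈ 2800 cm⁴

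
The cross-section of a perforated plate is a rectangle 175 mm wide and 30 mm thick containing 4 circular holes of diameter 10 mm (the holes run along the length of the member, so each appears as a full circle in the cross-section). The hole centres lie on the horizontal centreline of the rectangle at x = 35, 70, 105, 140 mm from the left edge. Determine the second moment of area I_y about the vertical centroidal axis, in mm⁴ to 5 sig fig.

Decompose the section into non-overlapping parts with the origin at the bottom-left of its bounding rectangle.
Plate: 175 × 30, A = 5 250 mm², x = 87.5 mm, Ī = 13 398 438 mm⁴.
Hole 1 (subtracted): ⌀10, A = 78.53982 mm², x = 35 mm, Ī = 490.8739 mm⁴.
Hole 2 (subtracted): ⌀10, A = 78.53982 mm², x = 70 mm, Ī = 490.8739 mm⁴.
Hole 3 (subtracted): ⌀10, A = 78.53982 mm², x = 105 mm, Ī = 490.8739 mm⁴.
Hole 4 (subtracted): ⌀10, A = 78.53982 mm², x = 140 mm, Ī = 490.8739 mm⁴.
By symmetry the centroid is at mid-width, x̄ = 87.5 mm.
Transfer each piece to the vertical centroidal axis using Ī + A·d² with d = x − 87.5:
  plate: d = 0 mm → contributes +13 398 438 mm⁴
  hole 1: d = -52.5 mm → contributes −216966.2 mm⁴
  hole 2: d = -17.5 mm → contributes −24543.69 mm⁴
  hole 3: d = 17.5 mm → contributes −24543.69 mm⁴
  hole 4: d = 52.5 mm → contributes −216966.2 mm⁴
Total I = 12 915 418 mm⁴.

I_y ≈ 1.2915 × 10⁷ mm⁴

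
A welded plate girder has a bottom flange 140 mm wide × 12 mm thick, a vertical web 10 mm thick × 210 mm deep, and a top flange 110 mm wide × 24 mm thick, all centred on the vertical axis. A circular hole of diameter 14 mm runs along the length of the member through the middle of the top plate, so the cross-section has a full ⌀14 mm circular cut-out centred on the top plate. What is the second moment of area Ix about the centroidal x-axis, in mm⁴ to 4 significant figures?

Ix ≈ 6.085 × 10⁷ mm⁴

Treat the section as a set of non-overlapping primitives; coordinates are from the bounding-box lower-left.
Bottom plate: 140 × 12, A = 1 680 mm², y = 6 mm, Ī = 20 160 mm⁴.
Web plate: 10 × 210, A = 2 100 mm², y = 117 mm, Ī = 7 717 500 mm⁴.
Top plate: 110 × 24, A = 2 640 mm², y = 234 mm, Ī = 126 720 mm⁴.
Hole (subtracted): ⌀14, A = 153.938 mm², y = 234 mm, Ī = 1885.74 mm⁴.
Centroid: ȳ = ΣA·y / ΣA = 133.659 mm.
Transfer each piece to the centroidal x-axis using Ī + A·d² with d = y − 133.659:
  bottom plate: d = -127.659 mm → contributes +27 399 018 mm⁴
  web plate: d = -16.6595 mm → contributes +8 300 329 mm⁴
  top plate: d = 100.341 mm → contributes +26 706 828 mm⁴
  hole: d = 100.341 mm → contributes −1 551 768 mm⁴
Total I = 60 854 407 mm⁴.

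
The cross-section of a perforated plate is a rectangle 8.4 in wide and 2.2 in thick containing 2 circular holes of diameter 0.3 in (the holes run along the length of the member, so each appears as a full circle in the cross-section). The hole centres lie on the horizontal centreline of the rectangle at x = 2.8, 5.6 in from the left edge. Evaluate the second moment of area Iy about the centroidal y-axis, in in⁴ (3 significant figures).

Decompose the section into non-overlapping parts with the origin at the bottom-left of its bounding rectangle.
Plate: 8.4 × 2.2, A = 18.48 in², x = 4.2 in, Ī = 108.66 in⁴.
Hole 1 (subtracted): ⌀0.3, A = 0.070686 in², x = 2.8 in, Ī = 0.00039761 in⁴.
Hole 2 (subtracted): ⌀0.3, A = 0.070686 in², x = 5.6 in, Ī = 0.00039761 in⁴.
By symmetry the centroid is at mid-width, x̄ = 4.2 in.
Transfer each piece to the centroidal y-axis using Ī + A·d² with d = x − 4.2:
  plate: d = 0 in → contributes +108.66 in⁴
  hole 1: d = -1.4 in → contributes −0.13894 in⁴
  hole 2: d = 1.4 in → contributes −0.13894 in⁴
Total I = 108.38 in⁴.

Iy ≈ 108 in⁴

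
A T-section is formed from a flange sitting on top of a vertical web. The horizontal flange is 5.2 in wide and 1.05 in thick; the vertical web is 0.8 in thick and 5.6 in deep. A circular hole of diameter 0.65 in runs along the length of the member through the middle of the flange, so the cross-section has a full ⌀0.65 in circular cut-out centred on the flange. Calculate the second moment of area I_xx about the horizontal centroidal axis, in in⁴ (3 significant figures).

I_xx ≈ 38.6 in⁴

Split into non-overlapping primitives; take the origin at the lower-left of the bounding box.
Flange: 5.2 × 1.05, A = 5.46 in², y = 6.125 in, Ī = 0.50164 in⁴.
Web: 0.8 × 5.6, A = 4.48 in², y = 2.8 in, Ī = 11.708 in⁴.
Hole (subtracted): ⌀0.65, A = 0.33183 in², y = 6.125 in, Ī = 0.0087624 in⁴.
Centroid: ȳ = ΣA·y / ΣA = 4.5747 in.
Transfer each piece to the horizontal centroidal axis using Ī + A·d² with d = y − 4.5747:
  flange: d = 1.5503 in → contributes +13.625 in⁴
  web: d = -1.7747 in → contributes +25.817 in⁴
  hole: d = 1.5503 in → contributes −0.80634 in⁴
Total I = 38.636 in⁴.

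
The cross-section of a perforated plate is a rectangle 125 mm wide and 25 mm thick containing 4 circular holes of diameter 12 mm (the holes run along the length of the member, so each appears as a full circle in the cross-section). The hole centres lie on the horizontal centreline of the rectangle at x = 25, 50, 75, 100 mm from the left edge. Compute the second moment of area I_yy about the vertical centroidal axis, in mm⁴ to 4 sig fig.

Decompose the section into non-overlapping parts with the origin at the bottom-left of its bounding rectangle.
Plate: 125 × 25, A = 3 125 mm², x = 62.5 mm, Ī = 4 069 010 mm⁴.
Hole 1 (subtracted): ⌀12, A = 113.097 mm², x = 25 mm, Ī = 1017.88 mm⁴.
Hole 2 (subtracted): ⌀12, A = 113.097 mm², x = 50 mm, Ī = 1017.88 mm⁴.
Hole 3 (subtracted): ⌀12, A = 113.097 mm², x = 75 mm, Ī = 1017.88 mm⁴.
Hole 4 (subtracted): ⌀12, A = 113.097 mm², x = 100 mm, Ī = 1017.88 mm⁴.
By symmetry the centroid is at mid-width, x̄ = 62.5 mm.
Transfer each piece to the vertical centroidal axis using Ī + A·d² with d = x − 62.5:
  plate: d = 0 mm → contributes +4 069 010 mm⁴
  hole 1: d = -37.5 mm → contributes −160 061 mm⁴
  hole 2: d = -12.5 mm → contributes −18689.3 mm⁴
  hole 3: d = 12.5 mm → contributes −18689.3 mm⁴
  hole 4: d = 37.5 mm → contributes −160 061 mm⁴
Total I = 3 711 510 mm⁴.

I_yy ≈ 3.712 × 10⁶ mm⁴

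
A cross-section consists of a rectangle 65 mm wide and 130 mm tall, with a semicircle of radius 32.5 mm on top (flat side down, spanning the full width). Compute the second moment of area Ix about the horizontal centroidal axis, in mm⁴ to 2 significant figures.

Ix ≈ 2.1 × 10⁷ mm⁴

Split into non-overlapping primitives; take the origin at the lower-left of the bounding box.
Rectangular body: 65 × 130, A = 8 450 mm², y = 65 mm, Ī = 11 900 417 mm⁴.
Semicircular cap: semicircle r = 32.5, A = 1 659 mm², y = 143.8 mm, Ī = 122 452 mm⁴.
Centroid: ȳ = ΣA·y / ΣA = 77.93 mm.
Transfer each piece to the horizontal centroidal axis using Ī + A·d² with d = y − 77.93:
  rectangular body: d = -12.93 mm → contributes +13 313 541 mm⁴
  semicircular cap: d = 65.86 mm → contributes +7 319 434 mm⁴
Total I = 20 632 975 mm⁴.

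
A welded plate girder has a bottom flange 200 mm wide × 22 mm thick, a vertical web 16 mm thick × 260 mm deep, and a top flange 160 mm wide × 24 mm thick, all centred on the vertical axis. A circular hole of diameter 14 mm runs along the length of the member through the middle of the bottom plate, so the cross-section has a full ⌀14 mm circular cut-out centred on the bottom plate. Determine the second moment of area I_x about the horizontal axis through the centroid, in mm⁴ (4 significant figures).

Treat the section as a set of non-overlapping primitives; coordinates are from the bounding-box lower-left.
Bottom plate: 200 × 22, A = 4 400 mm², y = 11 mm, Ī = 177 467 mm⁴.
Web plate: 16 × 260, A = 4 160 mm², y = 152 mm, Ī = 23 434 667 mm⁴.
Top plate: 160 × 24, A = 3 840 mm², y = 294 mm, Ī = 184 320 mm⁴.
Hole (subtracted): ⌀14, A = 153.938 mm², y = 11 mm, Ī = 1885.74 mm⁴.
Centroid: ȳ = ΣA·y / ΣA = 147.638 mm.
Transfer each piece to the horizontal axis through the centroid using Ī + A·d² with d = y − 147.638:
  bottom plate: d = -136.638 mm → contributes +82 325 470 mm⁴
  web plate: d = 4.36179 mm → contributes +23 513 812 mm⁴
  top plate: d = 146.362 mm → contributes +82 443 929 mm⁴
  hole: d = -136.638 mm → contributes −2 875 909 mm⁴
Total I = 185 407 302 mm⁴.

I_x ≈ 1.854 × 10⁸ mm⁴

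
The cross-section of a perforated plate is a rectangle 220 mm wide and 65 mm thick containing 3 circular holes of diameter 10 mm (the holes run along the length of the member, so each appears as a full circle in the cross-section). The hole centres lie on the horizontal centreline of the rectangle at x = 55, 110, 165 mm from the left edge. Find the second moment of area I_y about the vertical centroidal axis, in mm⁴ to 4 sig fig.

Break the section into simple shapes (no overlaps), measuring from the bottom-left corner of the bounding box.
Plate: 220 × 65, A = 14 300 mm², x = 110 mm, Ī = 57 676 667 mm⁴.
Hole 1 (subtracted): ⌀10, A = 78.5398 mm², x = 55 mm, Ī = 490.874 mm⁴.
Hole 2 (subtracted): ⌀10, A = 78.5398 mm², x = 110 mm, Ī = 490.874 mm⁴.
Hole 3 (subtracted): ⌀10, A = 78.5398 mm², x = 165 mm, Ī = 490.874 mm⁴.
By symmetry the centroid is at mid-width, x̄ = 110 mm.
Transfer each piece to the vertical centroidal axis using Ī + A·d² with d = x − 110:
  plate: d = 0 mm → contributes +57 676 667 mm⁴
  hole 1: d = -55 mm → contributes −238 074 mm⁴
  hole 2: d = 0 mm → contributes −490.874 mm⁴
  hole 3: d = 55 mm → contributes −238 074 mm⁴
Total I = 57 200 028 mm⁴.

I_y ≈ 5.720 × 10⁷ mm⁴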